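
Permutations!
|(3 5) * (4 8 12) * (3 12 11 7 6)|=|(3 5 12 4 8 11 7 6)|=8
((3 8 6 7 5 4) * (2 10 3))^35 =((2 10 3 8 6 7 5 4))^35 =(2 8 5 10 6 4 3 7)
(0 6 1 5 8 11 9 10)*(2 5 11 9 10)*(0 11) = (0 6 1)(2 5 8 9)(10 11) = [6, 0, 5, 3, 4, 8, 1, 7, 9, 2, 11, 10]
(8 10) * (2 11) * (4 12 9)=(2 11)(4 12 9)(8 10)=[0, 1, 11, 3, 12, 5, 6, 7, 10, 4, 8, 2, 9]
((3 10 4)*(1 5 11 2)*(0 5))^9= ((0 5 11 2 1)(3 10 4))^9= (0 1 2 11 5)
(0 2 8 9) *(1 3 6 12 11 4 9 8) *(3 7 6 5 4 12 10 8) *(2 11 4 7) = (0 11 12 4 9)(1 2)(3 5 7 6 10 8) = [11, 2, 1, 5, 9, 7, 10, 6, 3, 0, 8, 12, 4]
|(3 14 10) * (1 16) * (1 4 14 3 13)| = 6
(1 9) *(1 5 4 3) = [0, 9, 2, 1, 3, 4, 6, 7, 8, 5] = (1 9 5 4 3)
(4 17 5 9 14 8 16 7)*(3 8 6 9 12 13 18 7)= (3 8 16)(4 17 5 12 13 18 7)(6 9 14)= [0, 1, 2, 8, 17, 12, 9, 4, 16, 14, 10, 11, 13, 18, 6, 15, 3, 5, 7]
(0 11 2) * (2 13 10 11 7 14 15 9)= (0 7 14 15 9 2)(10 11 13)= [7, 1, 0, 3, 4, 5, 6, 14, 8, 2, 11, 13, 12, 10, 15, 9]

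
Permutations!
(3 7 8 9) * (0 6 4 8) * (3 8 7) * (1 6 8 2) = [8, 6, 1, 3, 7, 5, 4, 0, 9, 2] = (0 8 9 2 1 6 4 7)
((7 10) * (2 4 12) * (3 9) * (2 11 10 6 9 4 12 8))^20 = (12)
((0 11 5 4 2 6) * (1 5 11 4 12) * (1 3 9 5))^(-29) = ((0 4 2 6)(3 9 5 12))^(-29) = (0 6 2 4)(3 12 5 9)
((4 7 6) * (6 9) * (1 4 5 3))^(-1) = (1 3 5 6 9 7 4)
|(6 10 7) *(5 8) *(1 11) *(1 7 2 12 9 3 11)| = 8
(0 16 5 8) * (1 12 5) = [16, 12, 2, 3, 4, 8, 6, 7, 0, 9, 10, 11, 5, 13, 14, 15, 1] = (0 16 1 12 5 8)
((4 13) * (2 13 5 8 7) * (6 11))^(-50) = (2 8 4)(5 13 7)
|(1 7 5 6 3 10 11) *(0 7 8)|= 9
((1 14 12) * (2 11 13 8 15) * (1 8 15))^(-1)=(1 8 12 14)(2 15 13 11)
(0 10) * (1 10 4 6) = (0 4 6 1 10) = [4, 10, 2, 3, 6, 5, 1, 7, 8, 9, 0]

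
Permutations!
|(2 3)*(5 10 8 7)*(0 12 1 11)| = 4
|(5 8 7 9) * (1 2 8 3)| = |(1 2 8 7 9 5 3)| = 7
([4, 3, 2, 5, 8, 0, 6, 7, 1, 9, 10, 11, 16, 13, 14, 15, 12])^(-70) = [8, 5, 2, 0, 1, 4, 6, 7, 3, 9, 10, 11, 12, 13, 14, 15, 16]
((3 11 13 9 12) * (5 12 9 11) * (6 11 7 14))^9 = ((3 5 12)(6 11 13 7 14))^9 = (6 14 7 13 11)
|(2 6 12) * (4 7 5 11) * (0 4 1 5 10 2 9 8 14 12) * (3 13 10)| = 24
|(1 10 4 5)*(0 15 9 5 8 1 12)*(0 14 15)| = 20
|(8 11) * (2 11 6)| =4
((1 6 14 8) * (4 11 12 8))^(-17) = ((1 6 14 4 11 12 8))^(-17) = (1 11 6 12 14 8 4)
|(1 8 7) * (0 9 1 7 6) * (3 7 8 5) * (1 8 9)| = |(0 1 5 3 7 9 8 6)| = 8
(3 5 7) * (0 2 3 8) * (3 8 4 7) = (0 2 8)(3 5)(4 7) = [2, 1, 8, 5, 7, 3, 6, 4, 0]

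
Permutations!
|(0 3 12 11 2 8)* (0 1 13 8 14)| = 6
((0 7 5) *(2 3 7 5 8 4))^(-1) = ((0 5)(2 3 7 8 4))^(-1) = (0 5)(2 4 8 7 3)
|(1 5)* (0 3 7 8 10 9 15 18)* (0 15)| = |(0 3 7 8 10 9)(1 5)(15 18)| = 6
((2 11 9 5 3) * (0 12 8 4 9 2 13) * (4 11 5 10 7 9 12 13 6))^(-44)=((0 13)(2 5 3 6 4 12 8 11)(7 9 10))^(-44)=(13)(2 4)(3 8)(5 12)(6 11)(7 9 10)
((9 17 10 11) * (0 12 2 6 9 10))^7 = (0 12 2 6 9 17)(10 11)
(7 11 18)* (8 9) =(7 11 18)(8 9) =[0, 1, 2, 3, 4, 5, 6, 11, 9, 8, 10, 18, 12, 13, 14, 15, 16, 17, 7]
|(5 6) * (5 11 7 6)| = |(6 11 7)| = 3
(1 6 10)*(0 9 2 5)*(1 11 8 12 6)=[9, 1, 5, 3, 4, 0, 10, 7, 12, 2, 11, 8, 6]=(0 9 2 5)(6 10 11 8 12)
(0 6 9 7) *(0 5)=(0 6 9 7 5)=[6, 1, 2, 3, 4, 0, 9, 5, 8, 7]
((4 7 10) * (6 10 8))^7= (4 8 10 7 6)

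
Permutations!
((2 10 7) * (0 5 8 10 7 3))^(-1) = (0 3 10 8 5)(2 7) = ((0 5 8 10 3)(2 7))^(-1)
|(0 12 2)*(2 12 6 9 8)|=5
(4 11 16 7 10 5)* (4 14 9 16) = (4 11)(5 14 9 16 7 10) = [0, 1, 2, 3, 11, 14, 6, 10, 8, 16, 5, 4, 12, 13, 9, 15, 7]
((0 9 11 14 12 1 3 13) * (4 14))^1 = (0 9 11 4 14 12 1 3 13)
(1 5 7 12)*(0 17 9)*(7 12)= (0 17 9)(1 5 12)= [17, 5, 2, 3, 4, 12, 6, 7, 8, 0, 10, 11, 1, 13, 14, 15, 16, 9]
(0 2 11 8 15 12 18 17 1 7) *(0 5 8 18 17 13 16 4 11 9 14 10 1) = (0 2 9 14 10 1 7 5 8 15 12 17)(4 11 18 13 16) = [2, 7, 9, 3, 11, 8, 6, 5, 15, 14, 1, 18, 17, 16, 10, 12, 4, 0, 13]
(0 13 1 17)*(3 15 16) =(0 13 1 17)(3 15 16) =[13, 17, 2, 15, 4, 5, 6, 7, 8, 9, 10, 11, 12, 1, 14, 16, 3, 0]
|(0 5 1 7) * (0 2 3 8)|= |(0 5 1 7 2 3 8)|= 7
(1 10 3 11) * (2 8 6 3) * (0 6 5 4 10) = (0 6 3 11 1)(2 8 5 4 10) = [6, 0, 8, 11, 10, 4, 3, 7, 5, 9, 2, 1]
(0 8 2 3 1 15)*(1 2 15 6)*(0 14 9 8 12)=(0 12)(1 6)(2 3)(8 15 14 9)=[12, 6, 3, 2, 4, 5, 1, 7, 15, 8, 10, 11, 0, 13, 9, 14]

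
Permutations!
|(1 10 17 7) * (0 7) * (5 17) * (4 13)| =6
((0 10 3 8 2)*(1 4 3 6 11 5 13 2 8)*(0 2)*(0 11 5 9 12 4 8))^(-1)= (0 8 1 3 4 12 9 11 13 5 6 10)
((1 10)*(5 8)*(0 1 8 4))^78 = ((0 1 10 8 5 4))^78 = (10)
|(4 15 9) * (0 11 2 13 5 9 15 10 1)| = |(15)(0 11 2 13 5 9 4 10 1)| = 9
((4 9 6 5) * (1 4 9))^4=((1 4)(5 9 6))^4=(5 9 6)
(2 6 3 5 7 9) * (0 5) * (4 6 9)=[5, 1, 9, 0, 6, 7, 3, 4, 8, 2]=(0 5 7 4 6 3)(2 9)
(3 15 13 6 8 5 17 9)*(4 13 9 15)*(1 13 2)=(1 13 6 8 5 17 15 9 3 4 2)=[0, 13, 1, 4, 2, 17, 8, 7, 5, 3, 10, 11, 12, 6, 14, 9, 16, 15]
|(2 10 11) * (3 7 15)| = 3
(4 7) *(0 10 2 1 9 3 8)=(0 10 2 1 9 3 8)(4 7)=[10, 9, 1, 8, 7, 5, 6, 4, 0, 3, 2]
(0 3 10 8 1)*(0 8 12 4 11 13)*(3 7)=(0 7 3 10 12 4 11 13)(1 8)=[7, 8, 2, 10, 11, 5, 6, 3, 1, 9, 12, 13, 4, 0]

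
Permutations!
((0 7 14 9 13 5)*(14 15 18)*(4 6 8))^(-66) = (0 13 14 15)(5 9 18 7)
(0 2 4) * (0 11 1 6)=[2, 6, 4, 3, 11, 5, 0, 7, 8, 9, 10, 1]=(0 2 4 11 1 6)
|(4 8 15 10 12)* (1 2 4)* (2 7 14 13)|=|(1 7 14 13 2 4 8 15 10 12)|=10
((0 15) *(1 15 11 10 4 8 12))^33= (0 11 10 4 8 12 1 15)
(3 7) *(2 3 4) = (2 3 7 4) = [0, 1, 3, 7, 2, 5, 6, 4]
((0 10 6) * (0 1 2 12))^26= (0 6 2)(1 12 10)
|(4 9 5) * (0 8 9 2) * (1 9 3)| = 8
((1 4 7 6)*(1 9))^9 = ((1 4 7 6 9))^9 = (1 9 6 7 4)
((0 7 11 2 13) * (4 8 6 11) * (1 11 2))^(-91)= ((0 7 4 8 6 2 13)(1 11))^(-91)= (13)(1 11)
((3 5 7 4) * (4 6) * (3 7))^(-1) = ((3 5)(4 7 6))^(-1) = (3 5)(4 6 7)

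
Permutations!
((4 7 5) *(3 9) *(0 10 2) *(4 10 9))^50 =(0 3 7 10)(2 9 4 5)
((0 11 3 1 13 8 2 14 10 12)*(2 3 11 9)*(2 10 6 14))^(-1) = (0 12 10 9)(1 3 8 13)(6 14)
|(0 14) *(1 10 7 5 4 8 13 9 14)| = 10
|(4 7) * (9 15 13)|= |(4 7)(9 15 13)|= 6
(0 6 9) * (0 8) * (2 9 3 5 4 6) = (0 2 9 8)(3 5 4 6) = [2, 1, 9, 5, 6, 4, 3, 7, 0, 8]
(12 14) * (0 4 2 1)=(0 4 2 1)(12 14)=[4, 0, 1, 3, 2, 5, 6, 7, 8, 9, 10, 11, 14, 13, 12]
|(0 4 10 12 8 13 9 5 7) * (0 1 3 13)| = 30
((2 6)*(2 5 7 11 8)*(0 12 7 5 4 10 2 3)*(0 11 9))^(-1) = ((0 12 7 9)(2 6 4 10)(3 11 8))^(-1) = (0 9 7 12)(2 10 4 6)(3 8 11)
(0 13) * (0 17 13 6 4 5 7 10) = [6, 1, 2, 3, 5, 7, 4, 10, 8, 9, 0, 11, 12, 17, 14, 15, 16, 13] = (0 6 4 5 7 10)(13 17)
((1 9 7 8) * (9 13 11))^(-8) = ((1 13 11 9 7 8))^(-8) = (1 7 11)(8 9 13)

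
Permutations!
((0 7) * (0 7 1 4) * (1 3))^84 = (7)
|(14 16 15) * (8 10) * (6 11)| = 6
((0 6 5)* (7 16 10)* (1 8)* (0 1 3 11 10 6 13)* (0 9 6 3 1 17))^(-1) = ((0 13 9 6 5 17)(1 8)(3 11 10 7 16))^(-1) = (0 17 5 6 9 13)(1 8)(3 16 7 10 11)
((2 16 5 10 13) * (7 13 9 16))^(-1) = (2 13 7)(5 16 9 10)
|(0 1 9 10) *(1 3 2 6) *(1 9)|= 6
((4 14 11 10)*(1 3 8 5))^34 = (1 8)(3 5)(4 11)(10 14)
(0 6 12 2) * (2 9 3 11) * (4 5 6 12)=[12, 1, 0, 11, 5, 6, 4, 7, 8, 3, 10, 2, 9]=(0 12 9 3 11 2)(4 5 6)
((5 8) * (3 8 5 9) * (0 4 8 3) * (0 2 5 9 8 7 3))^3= ((0 4 7 3)(2 5 9))^3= (9)(0 3 7 4)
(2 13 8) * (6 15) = (2 13 8)(6 15) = [0, 1, 13, 3, 4, 5, 15, 7, 2, 9, 10, 11, 12, 8, 14, 6]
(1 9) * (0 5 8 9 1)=(0 5 8 9)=[5, 1, 2, 3, 4, 8, 6, 7, 9, 0]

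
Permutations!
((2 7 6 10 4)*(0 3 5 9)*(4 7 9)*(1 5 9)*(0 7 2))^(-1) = (0 4 5 1 2 10 6 7 9 3)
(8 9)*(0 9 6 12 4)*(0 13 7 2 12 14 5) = (0 9 8 6 14 5)(2 12 4 13 7) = [9, 1, 12, 3, 13, 0, 14, 2, 6, 8, 10, 11, 4, 7, 5]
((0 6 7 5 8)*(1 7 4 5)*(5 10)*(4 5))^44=(10)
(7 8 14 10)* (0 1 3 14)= (0 1 3 14 10 7 8)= [1, 3, 2, 14, 4, 5, 6, 8, 0, 9, 7, 11, 12, 13, 10]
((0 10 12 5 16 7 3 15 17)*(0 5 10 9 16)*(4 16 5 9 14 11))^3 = (0 4 3 9 14 16 15 5 11 7 17)(10 12)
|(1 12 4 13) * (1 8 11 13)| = |(1 12 4)(8 11 13)| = 3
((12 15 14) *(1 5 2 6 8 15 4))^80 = (1 4 12 14 15 8 6 2 5) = ((1 5 2 6 8 15 14 12 4))^80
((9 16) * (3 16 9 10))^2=(3 10 16)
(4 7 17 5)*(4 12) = (4 7 17 5 12) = [0, 1, 2, 3, 7, 12, 6, 17, 8, 9, 10, 11, 4, 13, 14, 15, 16, 5]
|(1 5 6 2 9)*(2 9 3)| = 4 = |(1 5 6 9)(2 3)|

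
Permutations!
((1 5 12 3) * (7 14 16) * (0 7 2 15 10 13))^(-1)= (0 13 10 15 2 16 14 7)(1 3 12 5)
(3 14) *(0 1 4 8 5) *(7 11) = [1, 4, 2, 14, 8, 0, 6, 11, 5, 9, 10, 7, 12, 13, 3] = (0 1 4 8 5)(3 14)(7 11)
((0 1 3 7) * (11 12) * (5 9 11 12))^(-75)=((12)(0 1 3 7)(5 9 11))^(-75)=(12)(0 1 3 7)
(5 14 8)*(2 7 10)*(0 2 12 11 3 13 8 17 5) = (0 2 7 10 12 11 3 13 8)(5 14 17) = [2, 1, 7, 13, 4, 14, 6, 10, 0, 9, 12, 3, 11, 8, 17, 15, 16, 5]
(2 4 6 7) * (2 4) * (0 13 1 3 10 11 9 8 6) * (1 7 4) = [13, 3, 2, 10, 0, 5, 4, 1, 6, 8, 11, 9, 12, 7] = (0 13 7 1 3 10 11 9 8 6 4)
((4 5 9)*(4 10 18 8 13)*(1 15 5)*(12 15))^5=((1 12 15 5 9 10 18 8 13 4))^5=(1 10)(4 9)(5 13)(8 15)(12 18)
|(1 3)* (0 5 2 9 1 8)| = |(0 5 2 9 1 3 8)| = 7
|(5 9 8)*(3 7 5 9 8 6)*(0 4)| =6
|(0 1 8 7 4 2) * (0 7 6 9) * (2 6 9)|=4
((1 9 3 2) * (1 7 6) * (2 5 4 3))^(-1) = (1 6 7 2 9)(3 4 5)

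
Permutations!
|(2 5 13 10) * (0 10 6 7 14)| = |(0 10 2 5 13 6 7 14)| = 8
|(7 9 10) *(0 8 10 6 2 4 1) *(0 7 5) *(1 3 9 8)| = 30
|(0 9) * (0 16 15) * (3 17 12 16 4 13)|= 9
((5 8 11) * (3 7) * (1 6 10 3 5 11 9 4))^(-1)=((11)(1 6 10 3 7 5 8 9 4))^(-1)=(11)(1 4 9 8 5 7 3 10 6)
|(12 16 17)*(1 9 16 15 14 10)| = 8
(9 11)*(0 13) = (0 13)(9 11) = [13, 1, 2, 3, 4, 5, 6, 7, 8, 11, 10, 9, 12, 0]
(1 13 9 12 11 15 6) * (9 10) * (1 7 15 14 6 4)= (1 13 10 9 12 11 14 6 7 15 4)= [0, 13, 2, 3, 1, 5, 7, 15, 8, 12, 9, 14, 11, 10, 6, 4]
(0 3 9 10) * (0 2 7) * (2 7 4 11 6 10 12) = [3, 1, 4, 9, 11, 5, 10, 0, 8, 12, 7, 6, 2] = (0 3 9 12 2 4 11 6 10 7)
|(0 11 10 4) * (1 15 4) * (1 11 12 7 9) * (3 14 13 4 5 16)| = |(0 12 7 9 1 15 5 16 3 14 13 4)(10 11)| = 12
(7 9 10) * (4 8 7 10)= (10)(4 8 7 9)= [0, 1, 2, 3, 8, 5, 6, 9, 7, 4, 10]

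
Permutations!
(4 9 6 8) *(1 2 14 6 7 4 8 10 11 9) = (1 2 14 6 10 11 9 7 4) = [0, 2, 14, 3, 1, 5, 10, 4, 8, 7, 11, 9, 12, 13, 6]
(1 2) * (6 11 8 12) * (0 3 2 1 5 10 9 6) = (0 3 2 5 10 9 6 11 8 12) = [3, 1, 5, 2, 4, 10, 11, 7, 12, 6, 9, 8, 0]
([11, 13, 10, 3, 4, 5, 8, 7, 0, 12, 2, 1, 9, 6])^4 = [6, 0, 2, 3, 4, 5, 1, 7, 13, 9, 10, 8, 12, 11]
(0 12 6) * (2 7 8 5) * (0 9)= (0 12 6 9)(2 7 8 5)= [12, 1, 7, 3, 4, 2, 9, 8, 5, 0, 10, 11, 6]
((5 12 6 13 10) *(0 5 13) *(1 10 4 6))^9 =((0 5 12 1 10 13 4 6))^9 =(0 5 12 1 10 13 4 6)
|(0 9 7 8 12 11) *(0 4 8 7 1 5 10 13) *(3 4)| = 30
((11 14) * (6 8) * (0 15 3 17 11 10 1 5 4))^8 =(0 5 10 11 3)(1 14 17 15 4)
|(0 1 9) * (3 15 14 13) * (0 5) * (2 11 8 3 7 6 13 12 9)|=33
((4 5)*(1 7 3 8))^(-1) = (1 8 3 7)(4 5)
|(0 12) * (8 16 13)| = |(0 12)(8 16 13)| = 6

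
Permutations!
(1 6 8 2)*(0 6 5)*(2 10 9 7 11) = (0 6 8 10 9 7 11 2 1 5) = [6, 5, 1, 3, 4, 0, 8, 11, 10, 7, 9, 2]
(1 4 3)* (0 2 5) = (0 2 5)(1 4 3) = [2, 4, 5, 1, 3, 0]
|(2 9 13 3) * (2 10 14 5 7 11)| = 9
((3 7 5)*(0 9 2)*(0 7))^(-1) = (0 3 5 7 2 9)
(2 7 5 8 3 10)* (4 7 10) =(2 10)(3 4 7 5 8) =[0, 1, 10, 4, 7, 8, 6, 5, 3, 9, 2]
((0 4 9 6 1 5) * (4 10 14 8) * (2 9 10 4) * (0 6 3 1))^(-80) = ((0 4 10 14 8 2 9 3 1 5 6))^(-80) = (0 1 2 10 6 3 8 4 5 9 14)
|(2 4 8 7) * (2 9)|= 5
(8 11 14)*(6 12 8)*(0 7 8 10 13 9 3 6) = [7, 1, 2, 6, 4, 5, 12, 8, 11, 3, 13, 14, 10, 9, 0] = (0 7 8 11 14)(3 6 12 10 13 9)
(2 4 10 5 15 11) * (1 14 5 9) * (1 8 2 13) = [0, 14, 4, 3, 10, 15, 6, 7, 2, 8, 9, 13, 12, 1, 5, 11] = (1 14 5 15 11 13)(2 4 10 9 8)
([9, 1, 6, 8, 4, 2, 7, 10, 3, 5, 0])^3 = [2, 1, 10, 8, 4, 7, 0, 9, 3, 6, 5]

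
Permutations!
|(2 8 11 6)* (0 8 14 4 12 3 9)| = 10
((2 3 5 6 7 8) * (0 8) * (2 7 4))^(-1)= ((0 8 7)(2 3 5 6 4))^(-1)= (0 7 8)(2 4 6 5 3)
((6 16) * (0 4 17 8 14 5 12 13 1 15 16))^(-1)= (0 6 16 15 1 13 12 5 14 8 17 4)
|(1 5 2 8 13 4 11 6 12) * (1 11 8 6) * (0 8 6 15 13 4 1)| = 30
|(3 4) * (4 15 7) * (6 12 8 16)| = |(3 15 7 4)(6 12 8 16)| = 4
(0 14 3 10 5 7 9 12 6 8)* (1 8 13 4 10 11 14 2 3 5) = (0 2 3 11 14 5 7 9 12 6 13 4 10 1 8) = [2, 8, 3, 11, 10, 7, 13, 9, 0, 12, 1, 14, 6, 4, 5]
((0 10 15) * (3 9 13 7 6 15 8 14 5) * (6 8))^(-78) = ((0 10 6 15)(3 9 13 7 8 14 5))^(-78) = (0 6)(3 5 14 8 7 13 9)(10 15)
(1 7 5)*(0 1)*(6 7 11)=(0 1 11 6 7 5)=[1, 11, 2, 3, 4, 0, 7, 5, 8, 9, 10, 6]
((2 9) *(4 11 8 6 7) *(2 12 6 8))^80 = ((2 9 12 6 7 4 11))^80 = (2 6 11 12 4 9 7)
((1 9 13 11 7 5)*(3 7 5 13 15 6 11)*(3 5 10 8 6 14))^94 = ((1 9 15 14 3 7 13 5)(6 11 10 8))^94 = (1 13 3 15)(5 7 14 9)(6 10)(8 11)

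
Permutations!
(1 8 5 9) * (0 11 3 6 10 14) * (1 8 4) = (0 11 3 6 10 14)(1 4)(5 9 8) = [11, 4, 2, 6, 1, 9, 10, 7, 5, 8, 14, 3, 12, 13, 0]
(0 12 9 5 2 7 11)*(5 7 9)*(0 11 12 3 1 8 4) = (0 3 1 8 4)(2 9 7 12 5) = [3, 8, 9, 1, 0, 2, 6, 12, 4, 7, 10, 11, 5]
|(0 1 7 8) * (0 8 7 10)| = 3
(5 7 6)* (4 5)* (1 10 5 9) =(1 10 5 7 6 4 9) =[0, 10, 2, 3, 9, 7, 4, 6, 8, 1, 5]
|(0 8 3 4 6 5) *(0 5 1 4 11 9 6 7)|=|(0 8 3 11 9 6 1 4 7)|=9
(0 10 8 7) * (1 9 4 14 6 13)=(0 10 8 7)(1 9 4 14 6 13)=[10, 9, 2, 3, 14, 5, 13, 0, 7, 4, 8, 11, 12, 1, 6]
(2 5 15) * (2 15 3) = (15)(2 5 3) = [0, 1, 5, 2, 4, 3, 6, 7, 8, 9, 10, 11, 12, 13, 14, 15]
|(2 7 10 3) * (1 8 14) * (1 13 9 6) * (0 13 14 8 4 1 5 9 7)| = 6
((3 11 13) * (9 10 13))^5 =(13)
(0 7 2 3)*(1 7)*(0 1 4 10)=(0 4 10)(1 7 2 3)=[4, 7, 3, 1, 10, 5, 6, 2, 8, 9, 0]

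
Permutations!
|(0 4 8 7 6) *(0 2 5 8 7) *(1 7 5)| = 4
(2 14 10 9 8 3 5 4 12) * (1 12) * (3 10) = (1 12 2 14 3 5 4)(8 10 9) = [0, 12, 14, 5, 1, 4, 6, 7, 10, 8, 9, 11, 2, 13, 3]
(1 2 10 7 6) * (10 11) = (1 2 11 10 7 6) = [0, 2, 11, 3, 4, 5, 1, 6, 8, 9, 7, 10]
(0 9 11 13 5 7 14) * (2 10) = (0 9 11 13 5 7 14)(2 10) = [9, 1, 10, 3, 4, 7, 6, 14, 8, 11, 2, 13, 12, 5, 0]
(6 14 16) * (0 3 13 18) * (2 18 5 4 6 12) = (0 3 13 5 4 6 14 16 12 2 18) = [3, 1, 18, 13, 6, 4, 14, 7, 8, 9, 10, 11, 2, 5, 16, 15, 12, 17, 0]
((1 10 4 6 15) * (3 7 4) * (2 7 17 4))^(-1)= ((1 10 3 17 4 6 15)(2 7))^(-1)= (1 15 6 4 17 3 10)(2 7)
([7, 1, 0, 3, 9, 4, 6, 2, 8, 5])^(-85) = [2, 1, 7, 3, 5, 9, 6, 0, 8, 4]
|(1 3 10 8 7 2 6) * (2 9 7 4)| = |(1 3 10 8 4 2 6)(7 9)| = 14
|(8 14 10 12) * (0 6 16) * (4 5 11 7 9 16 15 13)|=|(0 6 15 13 4 5 11 7 9 16)(8 14 10 12)|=20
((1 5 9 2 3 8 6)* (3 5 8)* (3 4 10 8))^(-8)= ((1 3 4 10 8 6)(2 5 9))^(-8)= (1 8 4)(2 5 9)(3 6 10)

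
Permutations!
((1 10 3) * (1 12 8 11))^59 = ((1 10 3 12 8 11))^59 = (1 11 8 12 3 10)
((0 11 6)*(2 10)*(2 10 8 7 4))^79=(0 11 6)(2 4 7 8)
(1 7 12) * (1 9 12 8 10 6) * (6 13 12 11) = (1 7 8 10 13 12 9 11 6) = [0, 7, 2, 3, 4, 5, 1, 8, 10, 11, 13, 6, 9, 12]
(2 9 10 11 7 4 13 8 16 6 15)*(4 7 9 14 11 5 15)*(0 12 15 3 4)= [12, 1, 14, 4, 13, 3, 0, 7, 16, 10, 5, 9, 15, 8, 11, 2, 6]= (0 12 15 2 14 11 9 10 5 3 4 13 8 16 6)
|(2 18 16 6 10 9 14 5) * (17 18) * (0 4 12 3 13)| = |(0 4 12 3 13)(2 17 18 16 6 10 9 14 5)| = 45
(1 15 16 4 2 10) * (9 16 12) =(1 15 12 9 16 4 2 10) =[0, 15, 10, 3, 2, 5, 6, 7, 8, 16, 1, 11, 9, 13, 14, 12, 4]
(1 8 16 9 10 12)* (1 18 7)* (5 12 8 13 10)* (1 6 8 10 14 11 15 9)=[0, 13, 2, 3, 4, 12, 8, 6, 16, 5, 10, 15, 18, 14, 11, 9, 1, 17, 7]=(1 13 14 11 15 9 5 12 18 7 6 8 16)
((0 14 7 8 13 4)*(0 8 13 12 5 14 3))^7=((0 3)(4 8 12 5 14 7 13))^7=(14)(0 3)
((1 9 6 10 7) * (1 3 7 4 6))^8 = ((1 9)(3 7)(4 6 10))^8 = (4 10 6)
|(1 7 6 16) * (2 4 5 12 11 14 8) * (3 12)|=8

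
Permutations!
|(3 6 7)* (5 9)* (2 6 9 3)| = 3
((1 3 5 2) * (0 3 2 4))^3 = ((0 3 5 4)(1 2))^3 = (0 4 5 3)(1 2)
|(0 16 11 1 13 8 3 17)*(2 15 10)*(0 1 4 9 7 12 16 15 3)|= 18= |(0 15 10 2 3 17 1 13 8)(4 9 7 12 16 11)|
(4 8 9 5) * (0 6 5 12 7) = [6, 1, 2, 3, 8, 4, 5, 0, 9, 12, 10, 11, 7] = (0 6 5 4 8 9 12 7)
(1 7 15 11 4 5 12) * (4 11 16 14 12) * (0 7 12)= (0 7 15 16 14)(1 12)(4 5)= [7, 12, 2, 3, 5, 4, 6, 15, 8, 9, 10, 11, 1, 13, 0, 16, 14]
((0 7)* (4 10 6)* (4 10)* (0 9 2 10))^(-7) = ((0 7 9 2 10 6))^(-7) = (0 6 10 2 9 7)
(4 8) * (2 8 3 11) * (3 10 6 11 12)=[0, 1, 8, 12, 10, 5, 11, 7, 4, 9, 6, 2, 3]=(2 8 4 10 6 11)(3 12)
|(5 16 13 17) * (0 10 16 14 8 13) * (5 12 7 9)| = 24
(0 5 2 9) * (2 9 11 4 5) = [2, 1, 11, 3, 5, 9, 6, 7, 8, 0, 10, 4] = (0 2 11 4 5 9)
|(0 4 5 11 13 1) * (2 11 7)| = 8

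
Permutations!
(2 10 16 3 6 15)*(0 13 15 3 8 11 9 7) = [13, 1, 10, 6, 4, 5, 3, 0, 11, 7, 16, 9, 12, 15, 14, 2, 8] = (0 13 15 2 10 16 8 11 9 7)(3 6)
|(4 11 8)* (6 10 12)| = |(4 11 8)(6 10 12)| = 3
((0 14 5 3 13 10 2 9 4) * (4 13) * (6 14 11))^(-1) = (0 4 3 5 14 6 11)(2 10 13 9)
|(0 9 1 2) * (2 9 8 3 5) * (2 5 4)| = 10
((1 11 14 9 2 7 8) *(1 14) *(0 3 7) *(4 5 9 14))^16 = ((14)(0 3 7 8 4 5 9 2)(1 11))^16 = (14)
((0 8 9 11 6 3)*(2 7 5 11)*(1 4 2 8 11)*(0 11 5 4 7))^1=((0 5 1 7 4 2)(3 11 6)(8 9))^1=(0 5 1 7 4 2)(3 11 6)(8 9)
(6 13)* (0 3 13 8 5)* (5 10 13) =(0 3 5)(6 8 10 13) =[3, 1, 2, 5, 4, 0, 8, 7, 10, 9, 13, 11, 12, 6]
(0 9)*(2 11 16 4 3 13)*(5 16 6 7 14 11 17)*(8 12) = (0 9)(2 17 5 16 4 3 13)(6 7 14 11)(8 12) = [9, 1, 17, 13, 3, 16, 7, 14, 12, 0, 10, 6, 8, 2, 11, 15, 4, 5]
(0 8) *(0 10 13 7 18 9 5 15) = (0 8 10 13 7 18 9 5 15) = [8, 1, 2, 3, 4, 15, 6, 18, 10, 5, 13, 11, 12, 7, 14, 0, 16, 17, 9]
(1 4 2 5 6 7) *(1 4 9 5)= (1 9 5 6 7 4 2)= [0, 9, 1, 3, 2, 6, 7, 4, 8, 5]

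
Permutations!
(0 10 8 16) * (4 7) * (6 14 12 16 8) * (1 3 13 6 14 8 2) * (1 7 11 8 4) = (0 10 14 12 16)(1 3 13 6 4 11 8 2 7) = [10, 3, 7, 13, 11, 5, 4, 1, 2, 9, 14, 8, 16, 6, 12, 15, 0]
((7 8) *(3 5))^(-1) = (3 5)(7 8)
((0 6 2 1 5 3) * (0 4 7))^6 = (0 4 5 2)(1 6 7 3)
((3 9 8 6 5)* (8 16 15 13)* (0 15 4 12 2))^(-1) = (0 2 12 4 16 9 3 5 6 8 13 15)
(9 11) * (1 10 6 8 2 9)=(1 10 6 8 2 9 11)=[0, 10, 9, 3, 4, 5, 8, 7, 2, 11, 6, 1]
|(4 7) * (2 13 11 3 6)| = 10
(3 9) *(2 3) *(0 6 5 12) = [6, 1, 3, 9, 4, 12, 5, 7, 8, 2, 10, 11, 0] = (0 6 5 12)(2 3 9)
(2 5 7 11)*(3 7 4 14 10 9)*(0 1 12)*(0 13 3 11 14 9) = [1, 12, 5, 7, 9, 4, 6, 14, 8, 11, 0, 2, 13, 3, 10] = (0 1 12 13 3 7 14 10)(2 5 4 9 11)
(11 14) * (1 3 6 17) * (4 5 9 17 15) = [0, 3, 2, 6, 5, 9, 15, 7, 8, 17, 10, 14, 12, 13, 11, 4, 16, 1] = (1 3 6 15 4 5 9 17)(11 14)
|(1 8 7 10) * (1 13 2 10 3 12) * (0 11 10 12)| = |(0 11 10 13 2 12 1 8 7 3)| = 10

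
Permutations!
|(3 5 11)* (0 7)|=6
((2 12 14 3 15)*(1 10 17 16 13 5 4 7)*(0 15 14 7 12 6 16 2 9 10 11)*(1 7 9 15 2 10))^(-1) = ((0 2 6 16 13 5 4 12 9 1 11)(3 14)(10 17))^(-1) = (0 11 1 9 12 4 5 13 16 6 2)(3 14)(10 17)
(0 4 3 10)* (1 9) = [4, 9, 2, 10, 3, 5, 6, 7, 8, 1, 0] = (0 4 3 10)(1 9)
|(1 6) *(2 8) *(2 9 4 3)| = 10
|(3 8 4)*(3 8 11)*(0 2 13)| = |(0 2 13)(3 11)(4 8)| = 6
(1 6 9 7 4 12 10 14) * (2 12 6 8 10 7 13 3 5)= (1 8 10 14)(2 12 7 4 6 9 13 3 5)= [0, 8, 12, 5, 6, 2, 9, 4, 10, 13, 14, 11, 7, 3, 1]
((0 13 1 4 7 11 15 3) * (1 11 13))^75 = (0 7 15 1 13 3 4 11)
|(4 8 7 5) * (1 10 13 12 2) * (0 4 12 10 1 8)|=10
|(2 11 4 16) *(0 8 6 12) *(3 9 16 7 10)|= |(0 8 6 12)(2 11 4 7 10 3 9 16)|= 8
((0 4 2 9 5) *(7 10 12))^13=((0 4 2 9 5)(7 10 12))^13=(0 9 4 5 2)(7 10 12)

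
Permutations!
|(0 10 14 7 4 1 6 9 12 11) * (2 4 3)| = |(0 10 14 7 3 2 4 1 6 9 12 11)| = 12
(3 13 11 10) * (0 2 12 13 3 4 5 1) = (0 2 12 13 11 10 4 5 1) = [2, 0, 12, 3, 5, 1, 6, 7, 8, 9, 4, 10, 13, 11]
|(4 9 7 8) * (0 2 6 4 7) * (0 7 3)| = 8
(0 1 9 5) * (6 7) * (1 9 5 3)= (0 9 3 1 5)(6 7)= [9, 5, 2, 1, 4, 0, 7, 6, 8, 3]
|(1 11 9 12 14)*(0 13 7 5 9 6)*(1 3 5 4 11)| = 30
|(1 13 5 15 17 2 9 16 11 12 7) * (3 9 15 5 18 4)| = 30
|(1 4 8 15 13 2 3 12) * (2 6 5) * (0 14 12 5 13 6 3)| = 12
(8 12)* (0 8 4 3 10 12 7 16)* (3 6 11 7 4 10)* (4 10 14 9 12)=[8, 1, 2, 3, 6, 5, 11, 16, 10, 12, 4, 7, 14, 13, 9, 15, 0]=(0 8 10 4 6 11 7 16)(9 12 14)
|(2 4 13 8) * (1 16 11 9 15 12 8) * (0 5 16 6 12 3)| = 7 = |(0 5 16 11 9 15 3)(1 6 12 8 2 4 13)|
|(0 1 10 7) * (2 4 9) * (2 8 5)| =|(0 1 10 7)(2 4 9 8 5)| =20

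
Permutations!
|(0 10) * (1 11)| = 2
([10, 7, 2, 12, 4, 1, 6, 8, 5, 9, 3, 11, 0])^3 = [12, 5, 2, 10, 4, 8, 6, 1, 7, 9, 0, 11, 3]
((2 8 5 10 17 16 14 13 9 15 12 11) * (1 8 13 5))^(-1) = (1 8)(2 11 12 15 9 13)(5 14 16 17 10)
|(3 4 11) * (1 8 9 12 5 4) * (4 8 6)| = |(1 6 4 11 3)(5 8 9 12)| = 20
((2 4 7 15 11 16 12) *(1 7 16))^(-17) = (1 11 15 7)(2 12 16 4)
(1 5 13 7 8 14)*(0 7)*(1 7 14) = (0 14 7 8 1 5 13) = [14, 5, 2, 3, 4, 13, 6, 8, 1, 9, 10, 11, 12, 0, 7]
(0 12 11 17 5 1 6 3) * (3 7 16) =(0 12 11 17 5 1 6 7 16 3) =[12, 6, 2, 0, 4, 1, 7, 16, 8, 9, 10, 17, 11, 13, 14, 15, 3, 5]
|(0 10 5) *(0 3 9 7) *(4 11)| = |(0 10 5 3 9 7)(4 11)| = 6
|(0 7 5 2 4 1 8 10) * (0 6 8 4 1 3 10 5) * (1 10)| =|(0 7)(1 4 3)(2 10 6 8 5)| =30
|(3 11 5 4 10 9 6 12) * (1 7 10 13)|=11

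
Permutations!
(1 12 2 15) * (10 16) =[0, 12, 15, 3, 4, 5, 6, 7, 8, 9, 16, 11, 2, 13, 14, 1, 10] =(1 12 2 15)(10 16)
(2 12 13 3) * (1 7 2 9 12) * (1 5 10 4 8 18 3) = (1 7 2 5 10 4 8 18 3 9 12 13) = [0, 7, 5, 9, 8, 10, 6, 2, 18, 12, 4, 11, 13, 1, 14, 15, 16, 17, 3]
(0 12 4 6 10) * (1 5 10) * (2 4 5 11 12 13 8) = (0 13 8 2 4 6 1 11 12 5 10) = [13, 11, 4, 3, 6, 10, 1, 7, 2, 9, 0, 12, 5, 8]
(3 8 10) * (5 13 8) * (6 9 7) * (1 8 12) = (1 8 10 3 5 13 12)(6 9 7) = [0, 8, 2, 5, 4, 13, 9, 6, 10, 7, 3, 11, 1, 12]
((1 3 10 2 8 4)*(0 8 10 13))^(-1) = (0 13 3 1 4 8)(2 10)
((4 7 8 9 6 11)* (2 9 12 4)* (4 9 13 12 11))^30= ((2 13 12 9 6 4 7 8 11))^30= (2 9 7)(4 11 12)(6 8 13)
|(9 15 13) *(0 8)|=|(0 8)(9 15 13)|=6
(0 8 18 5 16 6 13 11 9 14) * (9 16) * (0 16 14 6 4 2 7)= (0 8 18 5 9 6 13 11 14 16 4 2 7)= [8, 1, 7, 3, 2, 9, 13, 0, 18, 6, 10, 14, 12, 11, 16, 15, 4, 17, 5]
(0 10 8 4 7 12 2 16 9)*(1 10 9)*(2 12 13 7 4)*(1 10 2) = [9, 2, 16, 3, 4, 5, 6, 13, 1, 0, 8, 11, 12, 7, 14, 15, 10] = (0 9)(1 2 16 10 8)(7 13)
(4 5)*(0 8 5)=(0 8 5 4)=[8, 1, 2, 3, 0, 4, 6, 7, 5]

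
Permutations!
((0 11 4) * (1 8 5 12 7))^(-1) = (0 4 11)(1 7 12 5 8)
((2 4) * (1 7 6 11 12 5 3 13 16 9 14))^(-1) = ((1 7 6 11 12 5 3 13 16 9 14)(2 4))^(-1) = (1 14 9 16 13 3 5 12 11 6 7)(2 4)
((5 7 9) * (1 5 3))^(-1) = (1 3 9 7 5)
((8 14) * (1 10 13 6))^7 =(1 6 13 10)(8 14)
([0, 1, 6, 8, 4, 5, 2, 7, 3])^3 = (2 6)(3 8)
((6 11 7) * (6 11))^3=(7 11)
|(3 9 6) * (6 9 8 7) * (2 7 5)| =|(9)(2 7 6 3 8 5)| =6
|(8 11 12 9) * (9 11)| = 2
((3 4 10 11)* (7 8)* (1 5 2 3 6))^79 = (1 6 11 10 4 3 2 5)(7 8)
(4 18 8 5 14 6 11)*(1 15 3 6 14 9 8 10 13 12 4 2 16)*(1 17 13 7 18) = (1 15 3 6 11 2 16 17 13 12 4)(5 9 8)(7 18 10) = [0, 15, 16, 6, 1, 9, 11, 18, 5, 8, 7, 2, 4, 12, 14, 3, 17, 13, 10]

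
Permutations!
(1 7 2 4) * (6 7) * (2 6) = (1 2 4)(6 7) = [0, 2, 4, 3, 1, 5, 7, 6]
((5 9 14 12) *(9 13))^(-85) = (14)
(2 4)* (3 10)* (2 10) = (2 4 10 3) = [0, 1, 4, 2, 10, 5, 6, 7, 8, 9, 3]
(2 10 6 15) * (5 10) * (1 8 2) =(1 8 2 5 10 6 15) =[0, 8, 5, 3, 4, 10, 15, 7, 2, 9, 6, 11, 12, 13, 14, 1]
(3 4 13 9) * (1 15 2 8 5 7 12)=[0, 15, 8, 4, 13, 7, 6, 12, 5, 3, 10, 11, 1, 9, 14, 2]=(1 15 2 8 5 7 12)(3 4 13 9)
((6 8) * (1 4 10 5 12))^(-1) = (1 12 5 10 4)(6 8)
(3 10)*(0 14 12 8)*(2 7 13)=(0 14 12 8)(2 7 13)(3 10)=[14, 1, 7, 10, 4, 5, 6, 13, 0, 9, 3, 11, 8, 2, 12]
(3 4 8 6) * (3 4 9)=(3 9)(4 8 6)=[0, 1, 2, 9, 8, 5, 4, 7, 6, 3]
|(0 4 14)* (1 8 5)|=|(0 4 14)(1 8 5)|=3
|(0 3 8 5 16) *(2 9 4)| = 15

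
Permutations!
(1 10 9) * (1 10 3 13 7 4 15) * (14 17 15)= (1 3 13 7 4 14 17 15)(9 10)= [0, 3, 2, 13, 14, 5, 6, 4, 8, 10, 9, 11, 12, 7, 17, 1, 16, 15]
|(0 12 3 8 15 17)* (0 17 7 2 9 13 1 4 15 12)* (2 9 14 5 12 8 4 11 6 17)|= |(1 11 6 17 2 14 5 12 3 4 15 7 9 13)|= 14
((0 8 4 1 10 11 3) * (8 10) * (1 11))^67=((0 10 1 8 4 11 3))^67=(0 4 10 11 1 3 8)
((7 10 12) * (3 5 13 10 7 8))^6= ((3 5 13 10 12 8))^6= (13)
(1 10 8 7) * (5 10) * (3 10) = (1 5 3 10 8 7) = [0, 5, 2, 10, 4, 3, 6, 1, 7, 9, 8]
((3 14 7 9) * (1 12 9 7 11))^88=(1 14 9)(3 12 11)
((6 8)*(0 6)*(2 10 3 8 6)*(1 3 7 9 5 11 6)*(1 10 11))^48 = ((0 2 11 6 10 7 9 5 1 3 8))^48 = (0 10 1 2 7 3 11 9 8 6 5)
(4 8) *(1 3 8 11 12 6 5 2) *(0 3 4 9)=(0 3 8 9)(1 4 11 12 6 5 2)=[3, 4, 1, 8, 11, 2, 5, 7, 9, 0, 10, 12, 6]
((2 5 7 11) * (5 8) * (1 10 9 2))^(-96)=((1 10 9 2 8 5 7 11))^(-96)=(11)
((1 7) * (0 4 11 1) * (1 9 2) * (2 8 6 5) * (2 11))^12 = ((0 4 2 1 7)(5 11 9 8 6))^12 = (0 2 7 4 1)(5 9 6 11 8)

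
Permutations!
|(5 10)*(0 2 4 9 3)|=10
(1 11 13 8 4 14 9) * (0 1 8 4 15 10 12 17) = (0 1 11 13 4 14 9 8 15 10 12 17) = [1, 11, 2, 3, 14, 5, 6, 7, 15, 8, 12, 13, 17, 4, 9, 10, 16, 0]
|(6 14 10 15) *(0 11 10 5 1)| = 8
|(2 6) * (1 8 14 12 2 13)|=7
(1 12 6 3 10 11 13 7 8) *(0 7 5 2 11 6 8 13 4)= [7, 12, 11, 10, 0, 2, 3, 13, 1, 9, 6, 4, 8, 5]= (0 7 13 5 2 11 4)(1 12 8)(3 10 6)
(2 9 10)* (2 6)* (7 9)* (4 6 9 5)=(2 7 5 4 6)(9 10)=[0, 1, 7, 3, 6, 4, 2, 5, 8, 10, 9]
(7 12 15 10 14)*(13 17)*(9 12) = (7 9 12 15 10 14)(13 17) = [0, 1, 2, 3, 4, 5, 6, 9, 8, 12, 14, 11, 15, 17, 7, 10, 16, 13]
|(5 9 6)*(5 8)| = 4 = |(5 9 6 8)|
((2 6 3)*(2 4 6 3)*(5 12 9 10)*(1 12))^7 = ((1 12 9 10 5)(2 3 4 6))^7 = (1 9 5 12 10)(2 6 4 3)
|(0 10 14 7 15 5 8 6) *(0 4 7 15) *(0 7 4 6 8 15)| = 6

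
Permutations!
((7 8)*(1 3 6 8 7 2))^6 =((1 3 6 8 2))^6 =(1 3 6 8 2)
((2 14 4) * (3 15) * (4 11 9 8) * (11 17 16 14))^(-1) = (2 4 8 9 11)(3 15)(14 16 17)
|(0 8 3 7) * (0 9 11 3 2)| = 12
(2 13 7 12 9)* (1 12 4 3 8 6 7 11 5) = (1 12 9 2 13 11 5)(3 8 6 7 4) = [0, 12, 13, 8, 3, 1, 7, 4, 6, 2, 10, 5, 9, 11]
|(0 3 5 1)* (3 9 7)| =6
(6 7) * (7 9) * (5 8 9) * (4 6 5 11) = (4 6 11)(5 8 9 7) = [0, 1, 2, 3, 6, 8, 11, 5, 9, 7, 10, 4]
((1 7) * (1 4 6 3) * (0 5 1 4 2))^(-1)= (0 2 7 1 5)(3 6 4)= ((0 5 1 7 2)(3 4 6))^(-1)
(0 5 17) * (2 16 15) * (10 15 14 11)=[5, 1, 16, 3, 4, 17, 6, 7, 8, 9, 15, 10, 12, 13, 11, 2, 14, 0]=(0 5 17)(2 16 14 11 10 15)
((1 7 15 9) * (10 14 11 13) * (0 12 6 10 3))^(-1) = (0 3 13 11 14 10 6 12)(1 9 15 7)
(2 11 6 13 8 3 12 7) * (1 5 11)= (1 5 11 6 13 8 3 12 7 2)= [0, 5, 1, 12, 4, 11, 13, 2, 3, 9, 10, 6, 7, 8]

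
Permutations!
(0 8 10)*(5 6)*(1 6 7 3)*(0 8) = (1 6 5 7 3)(8 10) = [0, 6, 2, 1, 4, 7, 5, 3, 10, 9, 8]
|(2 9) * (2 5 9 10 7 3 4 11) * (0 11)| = 14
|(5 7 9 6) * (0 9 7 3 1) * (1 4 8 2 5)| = |(0 9 6 1)(2 5 3 4 8)| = 20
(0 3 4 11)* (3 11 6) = (0 11)(3 4 6) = [11, 1, 2, 4, 6, 5, 3, 7, 8, 9, 10, 0]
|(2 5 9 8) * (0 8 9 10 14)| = |(0 8 2 5 10 14)| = 6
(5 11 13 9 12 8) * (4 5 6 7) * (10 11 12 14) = (4 5 12 8 6 7)(9 14 10 11 13) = [0, 1, 2, 3, 5, 12, 7, 4, 6, 14, 11, 13, 8, 9, 10]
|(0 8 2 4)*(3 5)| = 4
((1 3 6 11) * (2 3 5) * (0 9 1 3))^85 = (3 6 11)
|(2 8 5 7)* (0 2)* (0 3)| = 6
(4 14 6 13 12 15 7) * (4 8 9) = (4 14 6 13 12 15 7 8 9) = [0, 1, 2, 3, 14, 5, 13, 8, 9, 4, 10, 11, 15, 12, 6, 7]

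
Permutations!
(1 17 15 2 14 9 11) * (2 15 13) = [0, 17, 14, 3, 4, 5, 6, 7, 8, 11, 10, 1, 12, 2, 9, 15, 16, 13] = (1 17 13 2 14 9 11)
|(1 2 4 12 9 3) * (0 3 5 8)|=9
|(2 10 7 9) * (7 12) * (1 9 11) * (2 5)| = |(1 9 5 2 10 12 7 11)| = 8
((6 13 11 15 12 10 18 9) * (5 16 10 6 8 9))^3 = (5 18 10 16)(6 15 13 12 11)(8 9)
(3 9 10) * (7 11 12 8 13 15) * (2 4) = [0, 1, 4, 9, 2, 5, 6, 11, 13, 10, 3, 12, 8, 15, 14, 7] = (2 4)(3 9 10)(7 11 12 8 13 15)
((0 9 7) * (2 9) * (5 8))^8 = ((0 2 9 7)(5 8))^8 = (9)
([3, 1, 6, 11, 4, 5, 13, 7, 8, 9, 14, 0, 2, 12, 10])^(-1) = (0 11 3)(2 12 13 6)(10 14)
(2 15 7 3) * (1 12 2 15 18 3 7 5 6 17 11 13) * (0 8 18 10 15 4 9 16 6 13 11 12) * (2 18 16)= (0 8 16 6 17 12 18 3 4 9 2 10 15 5 13 1)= [8, 0, 10, 4, 9, 13, 17, 7, 16, 2, 15, 11, 18, 1, 14, 5, 6, 12, 3]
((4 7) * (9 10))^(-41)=((4 7)(9 10))^(-41)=(4 7)(9 10)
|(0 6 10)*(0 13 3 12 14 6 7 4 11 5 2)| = 6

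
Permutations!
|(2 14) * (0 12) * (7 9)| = 2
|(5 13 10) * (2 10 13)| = |(13)(2 10 5)| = 3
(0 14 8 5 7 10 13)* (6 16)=(0 14 8 5 7 10 13)(6 16)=[14, 1, 2, 3, 4, 7, 16, 10, 5, 9, 13, 11, 12, 0, 8, 15, 6]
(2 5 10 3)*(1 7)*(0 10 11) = (0 10 3 2 5 11)(1 7) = [10, 7, 5, 2, 4, 11, 6, 1, 8, 9, 3, 0]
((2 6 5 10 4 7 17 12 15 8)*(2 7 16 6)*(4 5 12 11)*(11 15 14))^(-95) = (4 16 6 12 14 11)(5 10)(7 17 15 8) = ((4 16 6 12 14 11)(5 10)(7 17 15 8))^(-95)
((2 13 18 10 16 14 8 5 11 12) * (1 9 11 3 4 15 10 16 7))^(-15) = (1 9 11 12 2 13 18 16 14 8 5 3 4 15 10 7)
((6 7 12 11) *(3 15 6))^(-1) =(3 11 12 7 6 15)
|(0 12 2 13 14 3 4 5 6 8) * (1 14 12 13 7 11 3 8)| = 13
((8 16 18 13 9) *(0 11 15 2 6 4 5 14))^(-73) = (0 14 5 4 6 2 15 11)(8 18 9 16 13) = ((0 11 15 2 6 4 5 14)(8 16 18 13 9))^(-73)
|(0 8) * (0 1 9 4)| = 5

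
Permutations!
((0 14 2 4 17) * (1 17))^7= (0 14 2 4 1 17)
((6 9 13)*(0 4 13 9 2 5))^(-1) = (0 5 2 6 13 4)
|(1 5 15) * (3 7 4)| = 3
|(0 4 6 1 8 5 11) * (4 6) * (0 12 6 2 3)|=6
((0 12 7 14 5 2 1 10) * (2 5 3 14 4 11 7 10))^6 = (14)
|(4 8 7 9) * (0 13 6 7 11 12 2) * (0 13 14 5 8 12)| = 35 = |(0 14 5 8 11)(2 13 6 7 9 4 12)|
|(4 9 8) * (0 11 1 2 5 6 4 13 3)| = 11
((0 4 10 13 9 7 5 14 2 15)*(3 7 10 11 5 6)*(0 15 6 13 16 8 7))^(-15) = ((0 4 11 5 14 2 6 3)(7 13 9 10 16 8))^(-15) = (0 4 11 5 14 2 6 3)(7 10)(8 9)(13 16)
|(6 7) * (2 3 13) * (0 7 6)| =|(0 7)(2 3 13)| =6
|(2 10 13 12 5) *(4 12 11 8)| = |(2 10 13 11 8 4 12 5)| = 8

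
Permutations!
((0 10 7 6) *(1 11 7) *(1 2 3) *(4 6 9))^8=((0 10 2 3 1 11 7 9 4 6))^8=(0 4 7 1 2)(3 10 6 9 11)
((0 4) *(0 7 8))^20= (8)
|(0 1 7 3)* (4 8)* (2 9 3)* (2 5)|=14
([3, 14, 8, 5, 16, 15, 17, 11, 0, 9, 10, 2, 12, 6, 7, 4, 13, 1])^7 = (0 6 8 13 2 16 11 4 7 15 14 5 1 3 17)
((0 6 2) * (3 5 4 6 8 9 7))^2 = ((0 8 9 7 3 5 4 6 2))^2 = (0 9 3 4 2 8 7 5 6)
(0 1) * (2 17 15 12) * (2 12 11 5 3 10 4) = [1, 0, 17, 10, 2, 3, 6, 7, 8, 9, 4, 5, 12, 13, 14, 11, 16, 15] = (0 1)(2 17 15 11 5 3 10 4)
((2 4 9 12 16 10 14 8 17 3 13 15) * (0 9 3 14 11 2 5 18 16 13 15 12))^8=((0 9)(2 4 3 15 5 18 16 10 11)(8 17 14)(12 13))^8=(2 11 10 16 18 5 15 3 4)(8 14 17)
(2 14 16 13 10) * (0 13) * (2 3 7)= (0 13 10 3 7 2 14 16)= [13, 1, 14, 7, 4, 5, 6, 2, 8, 9, 3, 11, 12, 10, 16, 15, 0]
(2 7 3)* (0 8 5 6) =(0 8 5 6)(2 7 3) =[8, 1, 7, 2, 4, 6, 0, 3, 5]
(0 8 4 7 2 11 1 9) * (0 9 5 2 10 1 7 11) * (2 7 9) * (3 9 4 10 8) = (0 3 9 2)(1 5 7 8 10)(4 11) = [3, 5, 0, 9, 11, 7, 6, 8, 10, 2, 1, 4]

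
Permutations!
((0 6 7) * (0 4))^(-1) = ((0 6 7 4))^(-1) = (0 4 7 6)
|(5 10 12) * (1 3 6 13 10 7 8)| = |(1 3 6 13 10 12 5 7 8)| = 9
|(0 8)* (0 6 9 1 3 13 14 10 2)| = 10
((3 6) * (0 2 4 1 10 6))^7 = (10)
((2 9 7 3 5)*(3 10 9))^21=((2 3 5)(7 10 9))^21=(10)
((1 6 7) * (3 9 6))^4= (1 7 6 9 3)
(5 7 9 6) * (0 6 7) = (0 6 5)(7 9) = [6, 1, 2, 3, 4, 0, 5, 9, 8, 7]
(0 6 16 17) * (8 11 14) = (0 6 16 17)(8 11 14) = [6, 1, 2, 3, 4, 5, 16, 7, 11, 9, 10, 14, 12, 13, 8, 15, 17, 0]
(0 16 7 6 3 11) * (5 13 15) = (0 16 7 6 3 11)(5 13 15) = [16, 1, 2, 11, 4, 13, 3, 6, 8, 9, 10, 0, 12, 15, 14, 5, 7]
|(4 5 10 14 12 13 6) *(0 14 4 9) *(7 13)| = |(0 14 12 7 13 6 9)(4 5 10)| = 21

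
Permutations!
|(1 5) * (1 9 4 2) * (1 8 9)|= 4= |(1 5)(2 8 9 4)|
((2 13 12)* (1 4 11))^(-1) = ((1 4 11)(2 13 12))^(-1) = (1 11 4)(2 12 13)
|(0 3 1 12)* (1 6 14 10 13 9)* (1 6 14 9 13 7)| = |(0 3 14 10 7 1 12)(6 9)| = 14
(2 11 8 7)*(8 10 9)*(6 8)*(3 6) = (2 11 10 9 3 6 8 7) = [0, 1, 11, 6, 4, 5, 8, 2, 7, 3, 9, 10]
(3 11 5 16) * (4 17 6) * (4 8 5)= (3 11 4 17 6 8 5 16)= [0, 1, 2, 11, 17, 16, 8, 7, 5, 9, 10, 4, 12, 13, 14, 15, 3, 6]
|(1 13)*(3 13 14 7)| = |(1 14 7 3 13)| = 5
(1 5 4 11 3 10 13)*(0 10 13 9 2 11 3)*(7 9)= [10, 5, 11, 13, 3, 4, 6, 9, 8, 2, 7, 0, 12, 1]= (0 10 7 9 2 11)(1 5 4 3 13)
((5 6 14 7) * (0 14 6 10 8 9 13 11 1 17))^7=(0 13 5 17 9 7 1 8 14 11 10)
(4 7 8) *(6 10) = [0, 1, 2, 3, 7, 5, 10, 8, 4, 9, 6] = (4 7 8)(6 10)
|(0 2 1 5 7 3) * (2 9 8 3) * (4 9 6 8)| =4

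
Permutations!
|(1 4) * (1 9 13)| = |(1 4 9 13)| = 4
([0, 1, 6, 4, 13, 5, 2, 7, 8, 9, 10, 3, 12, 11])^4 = (13)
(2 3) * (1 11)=(1 11)(2 3)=[0, 11, 3, 2, 4, 5, 6, 7, 8, 9, 10, 1]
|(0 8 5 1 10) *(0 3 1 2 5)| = |(0 8)(1 10 3)(2 5)| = 6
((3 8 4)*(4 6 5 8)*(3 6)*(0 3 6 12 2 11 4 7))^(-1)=(0 7 3)(2 12 4 11)(5 6 8)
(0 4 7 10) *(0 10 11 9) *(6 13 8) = (0 4 7 11 9)(6 13 8) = [4, 1, 2, 3, 7, 5, 13, 11, 6, 0, 10, 9, 12, 8]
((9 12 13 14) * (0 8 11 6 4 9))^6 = ((0 8 11 6 4 9 12 13 14))^6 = (0 12 6)(4 8 13)(9 11 14)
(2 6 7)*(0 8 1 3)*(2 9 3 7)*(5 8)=(0 5 8 1 7 9 3)(2 6)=[5, 7, 6, 0, 4, 8, 2, 9, 1, 3]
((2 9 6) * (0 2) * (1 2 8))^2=(0 1 9)(2 6 8)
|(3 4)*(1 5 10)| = 6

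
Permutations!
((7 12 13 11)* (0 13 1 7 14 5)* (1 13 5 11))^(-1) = ((0 5)(1 7 12 13)(11 14))^(-1) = (0 5)(1 13 12 7)(11 14)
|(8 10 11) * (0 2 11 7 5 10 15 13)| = |(0 2 11 8 15 13)(5 10 7)| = 6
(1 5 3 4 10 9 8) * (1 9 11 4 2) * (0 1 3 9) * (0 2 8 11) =(0 1 5 9 11 4 10)(2 3 8) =[1, 5, 3, 8, 10, 9, 6, 7, 2, 11, 0, 4]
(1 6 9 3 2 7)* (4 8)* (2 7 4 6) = (1 2 4 8 6 9 3 7) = [0, 2, 4, 7, 8, 5, 9, 1, 6, 3]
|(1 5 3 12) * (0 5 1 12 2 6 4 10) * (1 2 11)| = |(12)(0 5 3 11 1 2 6 4 10)| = 9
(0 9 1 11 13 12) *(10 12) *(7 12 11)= (0 9 1 7 12)(10 11 13)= [9, 7, 2, 3, 4, 5, 6, 12, 8, 1, 11, 13, 0, 10]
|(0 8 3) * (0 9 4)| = 5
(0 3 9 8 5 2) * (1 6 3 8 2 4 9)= (0 8 5 4 9 2)(1 6 3)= [8, 6, 0, 1, 9, 4, 3, 7, 5, 2]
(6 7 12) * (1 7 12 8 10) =(1 7 8 10)(6 12) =[0, 7, 2, 3, 4, 5, 12, 8, 10, 9, 1, 11, 6]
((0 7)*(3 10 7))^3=(0 7 10 3)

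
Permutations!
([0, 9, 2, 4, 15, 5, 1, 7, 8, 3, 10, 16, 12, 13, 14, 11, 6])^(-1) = (1 6 16 11 15 4 3 9)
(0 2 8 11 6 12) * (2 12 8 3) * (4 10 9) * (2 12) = (0 2 3 12)(4 10 9)(6 8 11) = [2, 1, 3, 12, 10, 5, 8, 7, 11, 4, 9, 6, 0]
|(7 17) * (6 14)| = 2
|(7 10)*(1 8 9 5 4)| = |(1 8 9 5 4)(7 10)| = 10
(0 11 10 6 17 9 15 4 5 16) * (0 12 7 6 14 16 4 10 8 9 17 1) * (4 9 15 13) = (17)(0 11 8 15 10 14 16 12 7 6 1)(4 5 9 13) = [11, 0, 2, 3, 5, 9, 1, 6, 15, 13, 14, 8, 7, 4, 16, 10, 12, 17]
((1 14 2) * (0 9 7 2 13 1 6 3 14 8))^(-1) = ((0 9 7 2 6 3 14 13 1 8))^(-1) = (0 8 1 13 14 3 6 2 7 9)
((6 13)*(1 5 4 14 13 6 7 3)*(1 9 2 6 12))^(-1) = ((1 5 4 14 13 7 3 9 2 6 12))^(-1) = (1 12 6 2 9 3 7 13 14 4 5)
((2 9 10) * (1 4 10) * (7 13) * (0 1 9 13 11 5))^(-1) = (0 5 11 7 13 2 10 4 1)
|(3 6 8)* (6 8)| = 2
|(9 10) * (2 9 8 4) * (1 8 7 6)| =8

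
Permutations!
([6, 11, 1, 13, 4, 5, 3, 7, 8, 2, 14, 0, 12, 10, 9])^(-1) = (0 11 1 2 9 14 10 13 3 6)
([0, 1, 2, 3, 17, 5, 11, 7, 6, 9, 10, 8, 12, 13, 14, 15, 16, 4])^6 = (17)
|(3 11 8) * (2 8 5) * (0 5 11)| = |(11)(0 5 2 8 3)| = 5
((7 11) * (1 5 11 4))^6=((1 5 11 7 4))^6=(1 5 11 7 4)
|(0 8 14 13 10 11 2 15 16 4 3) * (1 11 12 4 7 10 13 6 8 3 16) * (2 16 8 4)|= |(0 3)(1 11 16 7 10 12 2 15)(4 8 14 6)|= 8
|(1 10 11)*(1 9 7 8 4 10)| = 6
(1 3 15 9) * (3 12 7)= (1 12 7 3 15 9)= [0, 12, 2, 15, 4, 5, 6, 3, 8, 1, 10, 11, 7, 13, 14, 9]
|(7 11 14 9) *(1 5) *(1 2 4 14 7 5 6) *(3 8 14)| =|(1 6)(2 4 3 8 14 9 5)(7 11)| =14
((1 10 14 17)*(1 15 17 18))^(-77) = ((1 10 14 18)(15 17))^(-77) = (1 18 14 10)(15 17)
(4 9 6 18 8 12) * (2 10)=(2 10)(4 9 6 18 8 12)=[0, 1, 10, 3, 9, 5, 18, 7, 12, 6, 2, 11, 4, 13, 14, 15, 16, 17, 8]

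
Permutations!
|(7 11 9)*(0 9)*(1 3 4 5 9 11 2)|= |(0 11)(1 3 4 5 9 7 2)|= 14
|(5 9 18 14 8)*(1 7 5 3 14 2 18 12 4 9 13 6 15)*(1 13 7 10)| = 6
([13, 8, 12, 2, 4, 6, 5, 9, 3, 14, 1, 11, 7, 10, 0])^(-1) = [14, 10, 3, 8, 4, 6, 5, 12, 1, 7, 13, 11, 2, 0, 9]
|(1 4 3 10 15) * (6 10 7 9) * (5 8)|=8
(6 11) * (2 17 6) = (2 17 6 11) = [0, 1, 17, 3, 4, 5, 11, 7, 8, 9, 10, 2, 12, 13, 14, 15, 16, 6]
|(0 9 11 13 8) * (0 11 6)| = |(0 9 6)(8 11 13)| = 3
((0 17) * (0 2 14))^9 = ((0 17 2 14))^9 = (0 17 2 14)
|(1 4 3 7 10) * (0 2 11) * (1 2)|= 8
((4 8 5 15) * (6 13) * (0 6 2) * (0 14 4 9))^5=(0 4)(2 15)(5 13)(6 8)(9 14)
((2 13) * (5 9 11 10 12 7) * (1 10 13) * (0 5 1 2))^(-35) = (13)(1 10 12 7)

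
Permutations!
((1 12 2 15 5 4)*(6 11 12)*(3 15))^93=(1 12 15)(2 5 6)(3 4 11)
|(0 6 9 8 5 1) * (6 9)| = 5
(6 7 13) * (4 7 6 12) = [0, 1, 2, 3, 7, 5, 6, 13, 8, 9, 10, 11, 4, 12] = (4 7 13 12)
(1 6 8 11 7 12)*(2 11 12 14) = (1 6 8 12)(2 11 7 14) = [0, 6, 11, 3, 4, 5, 8, 14, 12, 9, 10, 7, 1, 13, 2]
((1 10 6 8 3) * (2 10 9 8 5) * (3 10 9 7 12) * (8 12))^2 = (1 8 6 2 12)(3 7 10 5 9)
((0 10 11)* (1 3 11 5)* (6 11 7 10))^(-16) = ((0 6 11)(1 3 7 10 5))^(-16) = (0 11 6)(1 5 10 7 3)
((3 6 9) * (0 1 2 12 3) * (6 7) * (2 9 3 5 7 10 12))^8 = (0 9 1)(3 12 7)(5 6 10)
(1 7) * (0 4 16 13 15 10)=(0 4 16 13 15 10)(1 7)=[4, 7, 2, 3, 16, 5, 6, 1, 8, 9, 0, 11, 12, 15, 14, 10, 13]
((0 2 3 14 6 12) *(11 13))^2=((0 2 3 14 6 12)(11 13))^2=(0 3 6)(2 14 12)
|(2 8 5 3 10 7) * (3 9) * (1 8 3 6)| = 20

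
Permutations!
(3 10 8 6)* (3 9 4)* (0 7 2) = (0 7 2)(3 10 8 6 9 4) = [7, 1, 0, 10, 3, 5, 9, 2, 6, 4, 8]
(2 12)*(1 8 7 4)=[0, 8, 12, 3, 1, 5, 6, 4, 7, 9, 10, 11, 2]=(1 8 7 4)(2 12)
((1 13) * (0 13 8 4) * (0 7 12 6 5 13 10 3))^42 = (1 4 12 5)(6 13 8 7)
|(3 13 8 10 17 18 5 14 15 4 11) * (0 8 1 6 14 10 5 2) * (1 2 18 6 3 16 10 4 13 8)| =15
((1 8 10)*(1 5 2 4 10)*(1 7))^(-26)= (1 8 7)(2 10)(4 5)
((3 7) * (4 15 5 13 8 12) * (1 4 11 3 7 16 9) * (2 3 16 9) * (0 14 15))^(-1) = (0 4 1 9 3 2 16 11 12 8 13 5 15 14)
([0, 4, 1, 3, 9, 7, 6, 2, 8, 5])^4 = [0, 7, 5, 3, 2, 4, 6, 9, 8, 1]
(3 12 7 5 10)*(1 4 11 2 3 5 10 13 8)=[0, 4, 3, 12, 11, 13, 6, 10, 1, 9, 5, 2, 7, 8]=(1 4 11 2 3 12 7 10 5 13 8)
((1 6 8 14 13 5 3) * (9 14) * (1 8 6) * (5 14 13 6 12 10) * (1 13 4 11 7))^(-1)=(1 7 11 4 9 8 3 5 10 12 6 14 13)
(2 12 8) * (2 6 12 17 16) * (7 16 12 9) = [0, 1, 17, 3, 4, 5, 9, 16, 6, 7, 10, 11, 8, 13, 14, 15, 2, 12] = (2 17 12 8 6 9 7 16)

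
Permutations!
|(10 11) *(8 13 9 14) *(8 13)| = |(9 14 13)(10 11)| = 6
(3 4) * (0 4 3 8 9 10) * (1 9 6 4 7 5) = (0 7 5 1 9 10)(4 8 6) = [7, 9, 2, 3, 8, 1, 4, 5, 6, 10, 0]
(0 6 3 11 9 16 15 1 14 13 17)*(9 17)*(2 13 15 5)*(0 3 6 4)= [4, 14, 13, 11, 0, 2, 6, 7, 8, 16, 10, 17, 12, 9, 15, 1, 5, 3]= (0 4)(1 14 15)(2 13 9 16 5)(3 11 17)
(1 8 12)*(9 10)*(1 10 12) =(1 8)(9 12 10) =[0, 8, 2, 3, 4, 5, 6, 7, 1, 12, 9, 11, 10]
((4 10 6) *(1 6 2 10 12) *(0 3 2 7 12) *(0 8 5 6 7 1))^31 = (0 10 12 2 7 3 1)(4 6 5 8)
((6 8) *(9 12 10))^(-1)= ((6 8)(9 12 10))^(-1)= (6 8)(9 10 12)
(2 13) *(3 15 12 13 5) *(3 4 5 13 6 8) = (2 13)(3 15 12 6 8)(4 5) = [0, 1, 13, 15, 5, 4, 8, 7, 3, 9, 10, 11, 6, 2, 14, 12]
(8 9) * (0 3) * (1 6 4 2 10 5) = (0 3)(1 6 4 2 10 5)(8 9) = [3, 6, 10, 0, 2, 1, 4, 7, 9, 8, 5]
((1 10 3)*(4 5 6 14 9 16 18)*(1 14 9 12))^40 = ((1 10 3 14 12)(4 5 6 9 16 18))^40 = (4 16 6)(5 18 9)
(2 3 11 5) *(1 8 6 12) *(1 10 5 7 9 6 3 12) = [0, 8, 12, 11, 4, 2, 1, 9, 3, 6, 5, 7, 10] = (1 8 3 11 7 9 6)(2 12 10 5)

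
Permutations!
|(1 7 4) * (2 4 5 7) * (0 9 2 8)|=|(0 9 2 4 1 8)(5 7)|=6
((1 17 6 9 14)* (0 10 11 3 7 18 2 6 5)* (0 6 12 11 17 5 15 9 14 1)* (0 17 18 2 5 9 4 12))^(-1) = (0 2 7 3 11 12 4 15 17 14 6 5 18 10)(1 9) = ((0 10 18 5 6 14 17 15 4 12 11 3 7 2)(1 9))^(-1)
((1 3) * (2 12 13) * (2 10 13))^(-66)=(13)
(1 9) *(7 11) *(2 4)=(1 9)(2 4)(7 11)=[0, 9, 4, 3, 2, 5, 6, 11, 8, 1, 10, 7]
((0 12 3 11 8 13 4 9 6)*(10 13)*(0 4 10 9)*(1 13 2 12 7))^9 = ((0 7 1 13 10 2 12 3 11 8 9 6 4))^9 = (0 8 2 7 9 12 1 6 3 13 4 11 10)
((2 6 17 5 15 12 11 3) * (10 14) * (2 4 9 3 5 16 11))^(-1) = ((2 6 17 16 11 5 15 12)(3 4 9)(10 14))^(-1) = (2 12 15 5 11 16 17 6)(3 9 4)(10 14)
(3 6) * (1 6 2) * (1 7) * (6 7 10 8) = (1 7)(2 10 8 6 3) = [0, 7, 10, 2, 4, 5, 3, 1, 6, 9, 8]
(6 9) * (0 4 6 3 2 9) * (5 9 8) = (0 4 6)(2 8 5 9 3) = [4, 1, 8, 2, 6, 9, 0, 7, 5, 3]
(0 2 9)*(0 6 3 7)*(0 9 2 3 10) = [3, 1, 2, 7, 4, 5, 10, 9, 8, 6, 0] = (0 3 7 9 6 10)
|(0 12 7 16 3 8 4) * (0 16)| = 12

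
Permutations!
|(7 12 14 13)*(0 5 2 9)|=4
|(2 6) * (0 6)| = 3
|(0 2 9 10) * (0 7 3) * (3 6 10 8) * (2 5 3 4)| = 12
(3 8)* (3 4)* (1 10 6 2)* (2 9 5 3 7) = (1 10 6 9 5 3 8 4 7 2) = [0, 10, 1, 8, 7, 3, 9, 2, 4, 5, 6]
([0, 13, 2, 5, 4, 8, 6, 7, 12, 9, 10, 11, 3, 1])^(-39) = (1 13)(3 5 8 12)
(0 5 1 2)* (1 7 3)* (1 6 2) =(0 5 7 3 6 2) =[5, 1, 0, 6, 4, 7, 2, 3]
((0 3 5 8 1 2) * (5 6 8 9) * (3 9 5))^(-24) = (0 8 9 1 3 2 6)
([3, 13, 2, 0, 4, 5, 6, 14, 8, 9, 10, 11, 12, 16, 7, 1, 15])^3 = (0 3)(1 15 16 13)(7 14)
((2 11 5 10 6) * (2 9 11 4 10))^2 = (2 10 9 5 4 6 11)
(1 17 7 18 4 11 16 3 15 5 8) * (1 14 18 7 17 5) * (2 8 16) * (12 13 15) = (1 5 16 3 12 13 15)(2 8 14 18 4 11) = [0, 5, 8, 12, 11, 16, 6, 7, 14, 9, 10, 2, 13, 15, 18, 1, 3, 17, 4]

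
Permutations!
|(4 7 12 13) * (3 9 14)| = 12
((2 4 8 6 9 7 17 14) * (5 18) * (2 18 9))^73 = ((2 4 8 6)(5 9 7 17 14 18))^73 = (2 4 8 6)(5 9 7 17 14 18)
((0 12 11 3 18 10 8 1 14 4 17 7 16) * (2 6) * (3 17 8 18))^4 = (18)(0 7 11)(12 16 17)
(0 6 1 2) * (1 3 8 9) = (0 6 3 8 9 1 2) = [6, 2, 0, 8, 4, 5, 3, 7, 9, 1]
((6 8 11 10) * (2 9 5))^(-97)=(2 5 9)(6 10 11 8)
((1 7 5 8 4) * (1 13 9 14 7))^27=(4 8 5 7 14 9 13)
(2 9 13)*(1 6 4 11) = (1 6 4 11)(2 9 13) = [0, 6, 9, 3, 11, 5, 4, 7, 8, 13, 10, 1, 12, 2]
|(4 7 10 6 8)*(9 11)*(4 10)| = |(4 7)(6 8 10)(9 11)| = 6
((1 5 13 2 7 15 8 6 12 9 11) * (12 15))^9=((1 5 13 2 7 12 9 11)(6 15 8))^9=(15)(1 5 13 2 7 12 9 11)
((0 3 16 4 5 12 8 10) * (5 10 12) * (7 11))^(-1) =((0 3 16 4 10)(7 11)(8 12))^(-1) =(0 10 4 16 3)(7 11)(8 12)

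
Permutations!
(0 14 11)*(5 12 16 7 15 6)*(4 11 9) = (0 14 9 4 11)(5 12 16 7 15 6) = [14, 1, 2, 3, 11, 12, 5, 15, 8, 4, 10, 0, 16, 13, 9, 6, 7]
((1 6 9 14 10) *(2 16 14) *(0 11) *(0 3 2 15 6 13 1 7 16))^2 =((0 11 3 2)(1 13)(6 9 15)(7 16 14 10))^2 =(0 3)(2 11)(6 15 9)(7 14)(10 16)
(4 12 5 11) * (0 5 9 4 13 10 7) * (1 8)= (0 5 11 13 10 7)(1 8)(4 12 9)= [5, 8, 2, 3, 12, 11, 6, 0, 1, 4, 7, 13, 9, 10]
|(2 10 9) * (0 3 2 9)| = |(0 3 2 10)| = 4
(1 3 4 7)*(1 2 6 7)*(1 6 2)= (1 3 4 6 7)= [0, 3, 2, 4, 6, 5, 7, 1]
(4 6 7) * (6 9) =(4 9 6 7) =[0, 1, 2, 3, 9, 5, 7, 4, 8, 6]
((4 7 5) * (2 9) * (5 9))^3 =(2 7 5 9 4)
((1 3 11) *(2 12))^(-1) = (1 11 3)(2 12)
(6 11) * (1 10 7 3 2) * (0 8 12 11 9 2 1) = [8, 10, 0, 1, 4, 5, 9, 3, 12, 2, 7, 6, 11] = (0 8 12 11 6 9 2)(1 10 7 3)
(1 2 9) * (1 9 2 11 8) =(1 11 8) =[0, 11, 2, 3, 4, 5, 6, 7, 1, 9, 10, 8]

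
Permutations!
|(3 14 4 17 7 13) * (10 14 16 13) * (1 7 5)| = |(1 7 10 14 4 17 5)(3 16 13)| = 21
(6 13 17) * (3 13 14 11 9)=(3 13 17 6 14 11 9)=[0, 1, 2, 13, 4, 5, 14, 7, 8, 3, 10, 9, 12, 17, 11, 15, 16, 6]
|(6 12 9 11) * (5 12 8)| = |(5 12 9 11 6 8)| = 6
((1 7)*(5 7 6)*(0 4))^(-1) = (0 4)(1 7 5 6)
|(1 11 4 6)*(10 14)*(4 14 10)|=5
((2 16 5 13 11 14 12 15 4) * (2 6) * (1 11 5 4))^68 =((1 11 14 12 15)(2 16 4 6)(5 13))^68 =(16)(1 12 11 15 14)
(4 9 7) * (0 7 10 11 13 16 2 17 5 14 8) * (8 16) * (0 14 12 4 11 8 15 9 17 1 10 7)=(1 10 8 14 16 2)(4 17 5 12)(7 11 13 15 9)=[0, 10, 1, 3, 17, 12, 6, 11, 14, 7, 8, 13, 4, 15, 16, 9, 2, 5]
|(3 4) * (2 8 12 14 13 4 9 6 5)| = |(2 8 12 14 13 4 3 9 6 5)| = 10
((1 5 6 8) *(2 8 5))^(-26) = (1 2 8)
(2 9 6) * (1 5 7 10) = (1 5 7 10)(2 9 6) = [0, 5, 9, 3, 4, 7, 2, 10, 8, 6, 1]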